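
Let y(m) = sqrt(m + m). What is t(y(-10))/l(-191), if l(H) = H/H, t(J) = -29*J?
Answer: -58*I*sqrt(5) ≈ -129.69*I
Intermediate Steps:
y(m) = sqrt(2)*sqrt(m) (y(m) = sqrt(2*m) = sqrt(2)*sqrt(m))
l(H) = 1
t(y(-10))/l(-191) = -29*sqrt(2)*sqrt(-10)/1 = -29*sqrt(2)*I*sqrt(10)*1 = -58*I*sqrt(5)*1 = -58*I*sqrt(5)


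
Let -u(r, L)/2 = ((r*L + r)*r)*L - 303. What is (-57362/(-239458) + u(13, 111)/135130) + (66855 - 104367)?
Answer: -60740504408660/1617897977 ≈ -37543.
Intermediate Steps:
u(r, L) = 606 - 2*L*r*(r + L*r) (u(r, L) = -2*(((r*L + r)*r)*L - 303) = -2*(((L*r + r)*r)*L - 303) = -2*(((r + L*r)*r)*L - 303) = -2*((r*(r + L*r))*L - 303) = -2*(L*r*(r + L*r) - 303) = -2*(-303 + L*r*(r + L*r)) = 606 - 2*L*r*(r + L*r))
(-57362/(-239458) + u(13, 111)/135130) + (66855 - 104367) = (-57362/(-239458) + (606 - 2*111*13² - 2*111²*13²)/135130) + (66855 - 104367) = (-57362*(-1/239458) + (606 - 2*111*169 - 2*12321*169)*(1/135130)) - 37512 = (28681/119729 + (606 - 37518 - 4164498)*(1/135130)) - 37512 = (28681/119729 - 4201410*1/135130) - 37512 = (28681/119729 - 420141/13513) - 37512 = -49915495436/1617897977 - 37512 = -60740504408660/1617897977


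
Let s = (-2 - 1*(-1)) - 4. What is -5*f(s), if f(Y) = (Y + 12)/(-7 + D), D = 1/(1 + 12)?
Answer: 91/18 ≈ 5.0556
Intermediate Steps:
D = 1/13 ≈ 0.076923
s = -5 (s = (-2 + 1) - 4 = -1 - 4 = -5)
f(Y) = -26/15 - 13*Y/90 (f(Y) = (Y + 12)/(-7 + 1/13) = (12 + Y)/(-90/13) = (12 + Y)*(-13/90) = -26/15 - 13*Y/90)
-5*f(s) = -5*(-26/15 - 13/90*(-5)) = -5*(-26/15 + 13/18) = -5*(-91/90) = 91/18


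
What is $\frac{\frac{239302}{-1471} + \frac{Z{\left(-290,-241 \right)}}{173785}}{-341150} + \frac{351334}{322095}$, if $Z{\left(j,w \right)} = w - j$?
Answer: $\frac{6130703770281986929}{5618033381666709750} \approx 1.0913$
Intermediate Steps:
$\frac{\frac{239302}{-1471} + \frac{Z{\left(-290,-241 \right)}}{173785}}{-341150} + \frac{351334}{322095} = \frac{\frac{239302}{-1471} + \frac{-241 - -290}{173785}}{-341150} + \frac{351334}{322095} = \left(239302 \left(- \frac{1}{1471}\right) + \left(-241 + 290\right) \frac{1}{173785}\right) \left(- \frac{1}{341150}\right) + 351334 \cdot \frac{1}{322095} = \left(- \frac{239302}{1471} + 49 \cdot \frac{1}{173785}\right) \left(- \frac{1}{341150}\right) + \frac{351334}{322095} = \left(- \frac{239302}{1471} + \frac{49}{173785}\right) \left(- \frac{1}{341150}\right) + \frac{351334}{322095} = \left(- \frac{41587025991}{255637735}\right) \left(- \frac{1}{341150}\right) + \frac{351334}{322095} = \frac{41587025991}{87210813295250} + \frac{351334}{322095} = \frac{6130703770281986929}{5618033381666709750}$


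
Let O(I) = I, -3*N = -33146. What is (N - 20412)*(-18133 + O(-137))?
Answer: 171068100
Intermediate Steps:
N = 33146/3 (N = -⅓*(-33146) = 33146/3 ≈ 11049.)
(N - 20412)*(-18133 + O(-137)) = (33146/3 - 20412)*(-18133 - 137) = -28090/3*(-18270) = 171068100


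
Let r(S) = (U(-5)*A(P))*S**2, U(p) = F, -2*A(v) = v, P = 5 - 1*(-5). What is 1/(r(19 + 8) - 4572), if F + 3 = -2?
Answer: 1/13653 ≈ 7.3244e-5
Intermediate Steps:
P = 10 (P = 5 + 5 = 10)
A(v) = -v/2
F = -5 (F = -3 - 2 = -5)
U(p) = -5
r(S) = 25*S**2 (r(S) = (-(-5)*10/2)*S**2 = (-5*(-5))*S**2 = 25*S**2)
1/(r(19 + 8) - 4572) = 1/(25*(19 + 8)**2 - 4572) = 1/(25*27**2 - 4572) = 1/(25*729 - 4572) = 1/(18225 - 4572) = 1/13653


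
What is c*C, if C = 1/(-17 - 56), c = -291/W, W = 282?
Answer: 97/6862 ≈ 0.014136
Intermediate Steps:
c = -97/94 (c = -291/282 = -291*1/282 = -97/94 ≈ -1.0319)
C = -1/73 (C = 1/(-73) = -1/73 ≈ -0.013699)
c*C = -97/94*(-1/73) = 97/6862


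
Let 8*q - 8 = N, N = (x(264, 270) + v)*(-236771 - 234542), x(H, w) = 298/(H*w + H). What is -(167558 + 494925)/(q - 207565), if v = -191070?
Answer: -189586735008/3221344166019619 ≈ -5.8853e-5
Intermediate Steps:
x(H, w) = 298/(H + H*w)
N = 3221403565854883/35772 (N = (298/(264*(1 + 270)) - 191070)*(-236771 - 234542) = (298*(1/264)/271 - 191070)*(-471313) = (298*(1/264)*(1/271) - 191070)*(-471313) = (149/35772 - 191070)*(-471313) = -6834955891/35772*(-471313) = 3221403565854883/35772 ≈ 9.0054e+10)
q = 3221403566141059/286176 (q = 1 + (⅛)*(3221403565854883/35772) = 1 + 3221403565854883/286176 = 3221403566141059/286176 ≈ 1.1257e+10)
-(167558 + 494925)/(q - 207565) = -(167558 + 494925)/(3221403566141059/286176 - 207565) = -662483/3221344166019619/286176 = -662483*286176/3221344166019619 = -1*189586735008/3221344166019619 = -189586735008/3221344166019619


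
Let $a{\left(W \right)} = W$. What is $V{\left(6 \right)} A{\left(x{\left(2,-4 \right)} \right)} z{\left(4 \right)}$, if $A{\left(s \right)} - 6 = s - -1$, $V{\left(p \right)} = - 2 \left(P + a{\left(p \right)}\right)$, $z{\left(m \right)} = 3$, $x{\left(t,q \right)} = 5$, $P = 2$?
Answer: $-576$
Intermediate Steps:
$V{\left(p \right)} = -4 - 2 p$ ($V{\left(p \right)} = - 2 \left(2 + p\right) = -4 - 2 p$)
$A{\left(s \right)} = 7 + s$ ($A{\left(s \right)} = 6 + \left(s - -1\right) = 6 + \left(s + 1\right) = 6 + \left(1 + s\right) = 7 + s$)
$V{\left(6 \right)} A{\left(x{\left(2,-4 \right)} \right)} z{\left(4 \right)} = \left(-4 - 12\right) \left(7 + 5\right) 3 = \left(-4 - 12\right) 12 \cdot 3 = \left(-16\right) 12 \cdot 3 = \left(-192\right) 3 = -576$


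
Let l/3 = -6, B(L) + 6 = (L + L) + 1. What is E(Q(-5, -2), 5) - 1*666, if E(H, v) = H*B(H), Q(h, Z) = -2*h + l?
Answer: -498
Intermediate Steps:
B(L) = -5 + 2*L (B(L) = -6 + ((L + L) + 1) = -6 + (2*L + 1) = -6 + (1 + 2*L) = -5 + 2*L)
l = -18 (l = 3*(-6) = -18)
Q(h, Z) = -18 - 2*h (Q(h, Z) = -2*h - 18 = -18 - 2*h)
E(H, v) = H*(-5 + 2*H)
E(Q(-5, -2), 5) - 1*666 = (-18 - 2*(-5))*(-5 + 2*(-18 - 2*(-5))) - 1*666 = (-18 + 10)*(-5 + 2*(-18 + 10)) - 666 = -8*(-5 + 2*(-8)) - 666 = -8*(-5 - 16) - 666 = -8*(-21) - 666 = 168 - 666 = -498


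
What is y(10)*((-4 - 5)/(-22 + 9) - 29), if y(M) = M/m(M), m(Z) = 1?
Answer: -3680/13 ≈ -283.08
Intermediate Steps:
y(M) = M (y(M) = M/1 = M*1 = M)
y(10)*((-4 - 5)/(-22 + 9) - 29) = 10*((-4 - 5)/(-22 + 9) - 29) = 10*(-9/(-13) - 29) = 10*(-9*(-1/13) - 29) = 10*(9/13 - 29) = 10*(-368/13) = -3680/13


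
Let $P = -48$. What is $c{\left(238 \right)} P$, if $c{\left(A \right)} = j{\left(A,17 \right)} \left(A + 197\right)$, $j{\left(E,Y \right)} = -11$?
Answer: $229680$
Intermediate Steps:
$c{\left(A \right)} = -2167 - 11 A$ ($c{\left(A \right)} = - 11 \left(A + 197\right) = - 11 \left(197 + A\right) = -2167 - 11 A$)
$c{\left(238 \right)} P = \left(-2167 - 2618\right) \left(-48\right) = \left(-4785\right) \left(-48\right) = 229680$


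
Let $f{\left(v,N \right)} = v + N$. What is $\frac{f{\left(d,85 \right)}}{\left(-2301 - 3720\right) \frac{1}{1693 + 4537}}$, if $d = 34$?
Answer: $- \frac{741370}{6021} \approx -123.13$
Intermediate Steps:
$f{\left(v,N \right)} = N + v$
$\frac{f{\left(d,85 \right)}}{\left(-2301 - 3720\right) \frac{1}{1693 + 4537}} = \frac{85 + 34}{\left(-2301 - 3720\right) \frac{1}{1693 + 4537}} = \frac{119}{\left(-6021\right) \frac{1}{6230}} = \frac{119}{- \frac{6021}{6230}} = 119 \left(- \frac{6230}{6021}\right) = - \frac{741370}{6021}$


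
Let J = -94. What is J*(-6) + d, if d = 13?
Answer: 577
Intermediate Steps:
J*(-6) + d = -94*(-6) + 13 = 564 + 13 = 577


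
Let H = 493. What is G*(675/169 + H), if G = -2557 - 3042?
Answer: -470271208/169 ≈ -2.7827e+6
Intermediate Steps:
G = -5599
G*(675/169 + H) = -5599*(675/169 + 493) = -5599*83992/169 = -470271208/169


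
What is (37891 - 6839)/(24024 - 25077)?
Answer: -31052/1053 ≈ -29.489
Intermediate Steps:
(37891 - 6839)/(24024 - 25077) = 31052/(-1053) = 31052*(-1/1053) = -31052/1053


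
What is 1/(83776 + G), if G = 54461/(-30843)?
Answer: 30843/2583848707 ≈ 1.1937e-5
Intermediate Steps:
G = -54461/30843 (G = 54461*(-1/30843) = -54461/30843 ≈ -1.7657)
1/(83776 + G) = 1/(83776 - 54461/30843) = 1/(2583848707/30843) = 30843/2583848707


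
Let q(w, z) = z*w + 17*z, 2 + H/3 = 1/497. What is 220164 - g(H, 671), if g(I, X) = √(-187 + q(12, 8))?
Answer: 220164 - 3*√5 ≈ 2.2016e+5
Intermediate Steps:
H = -2979/497 (H = -6 + 3/497 = -2979/497 ≈ -5.9940)
q(w, z) = 17*z + w*z (q(w, z) = w*z + 17*z = 17*z + w*z)
g(I, X) = 3*√5 (g(I, X) = √(-187 + 8*(17 + 12)) = √(-187 + 8*29) = √(-187 + 232) = √45 = 3*√5)
220164 - g(H, 671) = 220164 - 3*√5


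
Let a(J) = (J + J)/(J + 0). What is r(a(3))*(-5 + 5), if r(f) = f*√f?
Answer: 0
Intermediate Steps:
a(J) = 2 (a(J) = (2*J)/J = 2)
r(f) = f^(3/2)
r(a(3))*(-5 + 5) = 2^(3/2)*(-5 + 5) = (2*√2)*0 = 0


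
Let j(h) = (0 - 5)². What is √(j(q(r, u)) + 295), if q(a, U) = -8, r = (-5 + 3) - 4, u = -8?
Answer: 8*√5 ≈ 17.889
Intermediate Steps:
r = -6 (r = -2 - 4 = -6)
j(h) = 25 (j(h) = (-5)² = 25)
√(j(q(r, u)) + 295) = √(25 + 295) = √320 = 8*√5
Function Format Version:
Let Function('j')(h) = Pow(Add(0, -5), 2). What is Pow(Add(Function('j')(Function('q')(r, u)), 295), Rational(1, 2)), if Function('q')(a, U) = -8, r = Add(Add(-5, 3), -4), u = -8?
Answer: Mul(8, Pow(5, Rational(1, 2))) ≈ 17.889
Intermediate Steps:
r = -6 (r = Add(-2, -4) = -6)
Function('j')(h) = 25 (Function('j')(h) = Pow(-5, 2) = 25)
Pow(Add(Function('j')(Function('q')(r, u)), 295), Rational(1, 2)) = Pow(Add(25, 295), Rational(1, 2)) = Pow(320, Rational(1, 2)) = Mul(8, Pow(5, Rational(1, 2)))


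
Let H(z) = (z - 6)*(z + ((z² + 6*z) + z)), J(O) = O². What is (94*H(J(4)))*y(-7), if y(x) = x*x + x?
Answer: 15160320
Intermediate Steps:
y(x) = x + x² (y(x) = x² + x = x + x²)
H(z) = (-6 + z)*(z² + 8*z) (H(z) = (-6 + z)*(z + (z² + 7*z)) = (-6 + z)*(z² + 8*z))
(94*H(J(4)))*y(-7) = (94*(4²*(-48 + (4²)² + 2*4²)))*(-7*(1 - 7)) = (94*(16*(-48 + 16² + 2*16)))*(-7*(-6)) = (94*(16*(-48 + 256 + 32)))*42 = (94*(16*240))*42 = (94*3840)*42 = 360960*42 = 15160320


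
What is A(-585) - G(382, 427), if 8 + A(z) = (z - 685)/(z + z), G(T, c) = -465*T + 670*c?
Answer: -12690629/117 ≈ -1.0847e+5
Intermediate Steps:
A(z) = -8 + (-685 + z)/(2*z) (A(z) = -8 + (z - 685)/(z + z) = -8 + (-685 + z)/((2*z)) = -8 + (-685 + z)*(1/(2*z)) = -8 + (-685 + z)/(2*z))
A(-585) - G(382, 427) = (5/2)*(-137 - 3*(-585))/(-585) - (-465*382 + 670*427) = (5/2)*(-1/585)*(-137 + 1755) - (-177630 + 286090) = (5/2)*(-1/585)*1618 - 1*108460 = -809/117 - 108460 = -12690629/117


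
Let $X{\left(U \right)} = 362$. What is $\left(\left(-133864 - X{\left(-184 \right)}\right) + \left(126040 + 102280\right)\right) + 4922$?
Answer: $99016$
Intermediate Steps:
$\left(\left(-133864 - X{\left(-184 \right)}\right) + \left(126040 + 102280\right)\right) + 4922 = \left(\left(-133864 - 362\right) + \left(126040 + 102280\right)\right) + 4922 = \left(\left(-133864 - 362\right) + 228320\right) + 4922 = \left(-134226 + 228320\right) + 4922 = 94094 + 4922 = 99016$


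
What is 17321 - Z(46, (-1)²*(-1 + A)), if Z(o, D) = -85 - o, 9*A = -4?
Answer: 17452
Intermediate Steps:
A = -4/9 (A = (⅑)*(-4) = -4/9 ≈ -0.44444)
17321 - Z(46, (-1)²*(-1 + A)) = 17321 - (-85 - 1*46) = 17321 - (-85 - 46) = 17321 - 1*(-131) = 17321 + 131 = 17452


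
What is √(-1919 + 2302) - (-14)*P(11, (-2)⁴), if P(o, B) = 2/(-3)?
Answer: -28/3 + √383 ≈ 10.237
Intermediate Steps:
P(o, B) = -⅔ (P(o, B) = 2*(-⅓) = -⅔)
√(-1919 + 2302) - (-14)*P(11, (-2)⁴) = √(-1919 + 2302) - (-14)*(-2)/3 = √383 - 1*28/3 = √383 - 28/3 = -28/3 + √383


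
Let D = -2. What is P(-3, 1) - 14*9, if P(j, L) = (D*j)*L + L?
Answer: -119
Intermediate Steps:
P(j, L) = L - 2*L*j (P(j, L) = (-2*j)*L + L = -2*L*j + L = L - 2*L*j)
P(-3, 1) - 14*9 = 1*(1 - 2*(-3)) - 14*9 = 1*(1 + 6) - 126 = 1*7 - 126 = 7 - 126 = -119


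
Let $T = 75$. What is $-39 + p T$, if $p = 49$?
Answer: $3636$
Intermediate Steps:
$-39 + p T = -39 + 49 \cdot 75 = -39 + 3675 = 3636$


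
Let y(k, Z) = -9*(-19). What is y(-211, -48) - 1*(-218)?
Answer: 389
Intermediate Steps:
y(k, Z) = 171
y(-211, -48) - 1*(-218) = 171 - 1*(-218) = 171 + 218 = 389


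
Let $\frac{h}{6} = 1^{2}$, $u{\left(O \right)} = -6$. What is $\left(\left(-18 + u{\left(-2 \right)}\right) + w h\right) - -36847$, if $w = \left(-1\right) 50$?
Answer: $36523$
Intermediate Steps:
$h = 6$ ($h = 6 \cdot 1^{2} = 6 \cdot 1 = 6$)
$w = -50$
$\left(\left(-18 + u{\left(-2 \right)}\right) + w h\right) - -36847 = \left(\left(-18 - 6\right) - 300\right) - -36847 = \left(-24 - 300\right) + 36847 = -324 + 36847 = 36523$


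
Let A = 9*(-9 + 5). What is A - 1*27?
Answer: -63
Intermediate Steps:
A = -36 (A = 9*(-4) = -36)
A - 1*27 = -36 - 1*27 = -36 - 27 = -63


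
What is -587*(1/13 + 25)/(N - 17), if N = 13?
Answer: 95681/26 ≈ 3680.0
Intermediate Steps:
-587*(1/13 + 25)/(N - 17) = -587*(1/13 + 25)/(13 - 17) = -587*(1/13 + 25)/(-4) = -191362*(-1)/(13*4) = -587*(-163/26) = 95681/26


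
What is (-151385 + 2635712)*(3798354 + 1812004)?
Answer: 13937963859066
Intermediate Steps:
(-151385 + 2635712)*(3798354 + 1812004) = 2484327*5610358 = 13937963859066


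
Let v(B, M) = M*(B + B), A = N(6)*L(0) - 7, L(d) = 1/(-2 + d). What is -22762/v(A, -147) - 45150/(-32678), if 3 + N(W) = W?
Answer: -315493393/40831161 ≈ -7.7268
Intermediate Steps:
N(W) = -3 + W
A = -17/2 (A = (-3 + 6)/(-2 + 0) - 7 = 3/(-2) - 7 = 3*(-½) - 7 = -3/2 - 7 = -17/2 ≈ -8.5000)
v(B, M) = 2*B*M (v(B, M) = M*(2*B) = 2*B*M)
-22762/v(A, -147) - 45150/(-32678) = -22762/(2*(-17/2)*(-147)) - 45150/(-32678) = -22762/2499 - 45150*(-1/32678) = -22762*1/2499 + 22575/16339 = -22762/2499 + 22575/16339 = -315493393/40831161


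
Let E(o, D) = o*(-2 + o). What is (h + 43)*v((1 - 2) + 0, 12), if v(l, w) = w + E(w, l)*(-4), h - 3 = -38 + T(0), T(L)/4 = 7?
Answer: -16848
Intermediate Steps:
T(L) = 28 (T(L) = 4*7 = 28)
h = -7 (h = 3 + (-38 + 28) = 3 - 10 = -7)
v(l, w) = w - 4*w*(-2 + w) (v(l, w) = w + (w*(-2 + w))*(-4) = w - 4*w*(-2 + w))
(h + 43)*v((1 - 2) + 0, 12) = (-7 + 43)*(12*(9 - 4*12)) = 36*(12*(9 - 48)) = 36*(12*(-39)) = 36*(-468) = -16848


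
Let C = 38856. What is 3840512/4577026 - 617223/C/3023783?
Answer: 75204506991345363/89627408759002408 ≈ 0.83908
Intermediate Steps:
3840512/4577026 - 617223/C/3023783 = 3840512/4577026 - 617223/38856/3023783 = 3840512*(1/4577026) - 617223*1/38856*(1/3023783) = 1920256/2288513 - 205741/12952*1/3023783 = 1920256/2288513 - 205741/39164037416 = 75204506991345363/89627408759002408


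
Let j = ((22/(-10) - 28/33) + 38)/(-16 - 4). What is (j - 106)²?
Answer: 126427891489/10890000 ≈ 11610.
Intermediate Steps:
j = -5767/3300 (j = ((22*(-⅒) - 28*1/33) + 38)/(-20) = ((-11/5 - 28/33) + 38)*(-1/20) = (-503/165 + 38)*(-1/20) = (5767/165)*(-1/20) = -5767/3300 ≈ -1.7476)
(j - 106)² = (-5767/3300 - 106)² = (-355567/3300)² = 126427891489/10890000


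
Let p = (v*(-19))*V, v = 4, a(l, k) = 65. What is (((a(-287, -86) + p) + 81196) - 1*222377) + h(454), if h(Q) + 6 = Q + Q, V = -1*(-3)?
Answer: -140442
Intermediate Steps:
V = 3
p = -228 (p = (4*(-19))*3 = -76*3 = -228)
h(Q) = -6 + 2*Q (h(Q) = -6 + (Q + Q) = -6 + 2*Q)
(((a(-287, -86) + p) + 81196) - 1*222377) + h(454) = (((65 - 228) + 81196) - 1*222377) + (-6 + 2*454) = ((-163 + 81196) - 222377) + (-6 + 908) = (81033 - 222377) + 902 = -141344 + 902 = -140442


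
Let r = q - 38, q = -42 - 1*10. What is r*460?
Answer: -41400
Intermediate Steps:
q = -52 (q = -42 - 10 = -52)
r = -90 (r = -52 - 38 = -90)
r*460 = -90*460 = -41400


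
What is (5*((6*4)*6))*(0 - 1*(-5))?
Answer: 3600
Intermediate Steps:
(5*((6*4)*6))*(0 - 1*(-5)) = (5*(24*6))*(0 + 5) = (5*144)*5 = 720*5 = 3600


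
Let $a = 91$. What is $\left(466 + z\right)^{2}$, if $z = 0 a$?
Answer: $217156$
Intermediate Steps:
$z = 0$ ($z = 0 \cdot 91 = 0$)
$\left(466 + z\right)^{2} = \left(466 + 0\right)^{2} = 466^{2} = 217156$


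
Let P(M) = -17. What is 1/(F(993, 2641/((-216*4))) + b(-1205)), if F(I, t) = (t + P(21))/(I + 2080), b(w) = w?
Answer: -2655072/3199379089 ≈ -0.00082987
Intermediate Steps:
F(I, t) = (-17 + t)/(2080 + I) (F(I, t) = (t - 17)/(I + 2080) = (-17 + t)/(2080 + I))
1/(F(993, 2641/((-216*4))) + b(-1205)) = 1/((-17 + 2641/((-216*4)))/(2080 + 993) - 1205) = 1/((-17 + 2641/(-864))/3073 - 1205) = 1/((-17 + 2641*(-1/864))/3073 - 1205) = 1/((-17 - 2641/864)/3073 - 1205) = 1/((1/3073)*(-17329/864) - 1205) = 1/(-17329/2655072 - 1205) = 1/(-3199379089/2655072) = -2655072/3199379089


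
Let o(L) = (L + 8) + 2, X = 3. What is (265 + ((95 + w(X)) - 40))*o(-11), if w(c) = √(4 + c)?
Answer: -320 - √7 ≈ -322.65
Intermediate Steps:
o(L) = 10 + L (o(L) = (8 + L) + 2 = 10 + L)
(265 + ((95 + w(X)) - 40))*o(-11) = (265 + ((95 + √(4 + 3)) - 40))*(10 - 11) = (265 + ((95 + √7) - 40))*(-1) = (265 + (55 + √7))*(-1) = (320 + √7)*(-1) = -320 - √7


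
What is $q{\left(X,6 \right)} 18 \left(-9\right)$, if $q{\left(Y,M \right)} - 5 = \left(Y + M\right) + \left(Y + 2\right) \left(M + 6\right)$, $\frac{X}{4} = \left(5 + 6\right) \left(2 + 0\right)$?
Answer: $-190998$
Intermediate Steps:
$X = 88$ ($X = 4 \left(5 + 6\right) \left(2 + 0\right) = 4 \cdot 11 \cdot 2 = 4 \cdot 22 = 88$)
$q{\left(Y,M \right)} = 5 + M + Y + \left(2 + Y\right) \left(6 + M\right)$ ($q{\left(Y,M \right)} = 5 + \left(\left(Y + M\right) + \left(Y + 2\right) \left(M + 6\right)\right) = 5 + \left(\left(M + Y\right) + \left(2 + Y\right) \left(6 + M\right)\right) = 5 + \left(M + Y + \left(2 + Y\right) \left(6 + M\right)\right) = 5 + M + Y + \left(2 + Y\right) \left(6 + M\right)$)
$q{\left(X,6 \right)} 18 \left(-9\right) = \left(17 + 3 \cdot 6 + 7 \cdot 88 + 6 \cdot 88\right) 18 \left(-9\right) = \left(17 + 18 + 616 + 528\right) 18 \left(-9\right) = 1179 \cdot 18 \left(-9\right) = 21222 \left(-9\right) = -190998$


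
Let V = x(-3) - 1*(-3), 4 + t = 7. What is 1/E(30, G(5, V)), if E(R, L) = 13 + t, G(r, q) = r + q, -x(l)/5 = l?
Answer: 1/16 ≈ 0.062500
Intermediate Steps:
t = 3 (t = -4 + 7 = 3)
x(l) = -5*l
V = 18 (V = -5*(-3) - 1*(-3) = 15 + 3 = 18)
G(r, q) = q + r
E(R, L) = 16 (E(R, L) = 13 + 3 = 16)
1/E(30, G(5, V)) = 1/16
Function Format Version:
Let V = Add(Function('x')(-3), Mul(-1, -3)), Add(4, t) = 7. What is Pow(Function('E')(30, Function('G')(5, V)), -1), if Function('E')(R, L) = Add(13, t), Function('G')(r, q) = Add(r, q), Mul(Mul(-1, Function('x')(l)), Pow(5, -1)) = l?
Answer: Rational(1, 16) ≈ 0.062500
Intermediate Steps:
t = 3 (t = Add(-4, 7) = 3)
Function('x')(l) = Mul(-5, l)
V = 18 (V = Add(Mul(-5, -3), Mul(-1, -3)) = Add(15, 3) = 18)
Function('G')(r, q) = Add(q, r)
Function('E')(R, L) = 16 (Function('E')(R, L) = Add(13, 3) = 16)
Pow(Function('E')(30, Function('G')(5, V)), -1) = Pow(16, -1) = Rational(1, 16)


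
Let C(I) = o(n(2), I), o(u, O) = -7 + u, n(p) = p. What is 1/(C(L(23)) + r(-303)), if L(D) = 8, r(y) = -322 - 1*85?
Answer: -1/412 ≈ -0.0024272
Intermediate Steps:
r(y) = -407 (r(y) = -322 - 85 = -407)
C(I) = -5 (C(I) = -7 + 2 = -5)
1/(C(L(23)) + r(-303)) = 1/(-5 - 407) = 1/(-412) = -1/412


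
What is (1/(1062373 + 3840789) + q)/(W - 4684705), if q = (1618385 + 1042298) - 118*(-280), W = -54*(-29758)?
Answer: -13207760252127/15090819618226 ≈ -0.87522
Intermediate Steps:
W = 1606932
q = 2693723 (q = 2660683 + 33040 = 2693723)
(1/(1062373 + 3840789) + q)/(W - 4684705) = (1/(1062373 + 3840789) + 2693723)/(1606932 - 4684705) = (1/4903162 + 2693723)/(-3077773) = (1/4903162 + 2693723)*(-1/3077773) = (13207760252127/4903162)*(-1/3077773) = -13207760252127/15090819618226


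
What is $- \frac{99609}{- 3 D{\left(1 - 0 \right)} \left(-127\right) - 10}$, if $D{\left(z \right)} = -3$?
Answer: $\frac{99609}{1153} \approx 86.391$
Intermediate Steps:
$- \frac{99609}{- 3 D{\left(1 - 0 \right)} \left(-127\right) - 10} = - \frac{99609}{\left(-3\right) \left(-3\right) \left(-127\right) - 10} = - \frac{99609}{9 \left(-127\right) - 10} = - \frac{99609}{-1143 - 10} = - \frac{99609}{-1153} = \left(-99609\right) \left(- \frac{1}{1153}\right) = \frac{99609}{1153}$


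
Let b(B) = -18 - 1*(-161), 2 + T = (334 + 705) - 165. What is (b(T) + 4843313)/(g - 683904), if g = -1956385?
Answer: -4843456/2640289 ≈ -1.8344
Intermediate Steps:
T = 872 (T = -2 + ((334 + 705) - 165) = -2 + (1039 - 165) = -2 + 874 = 872)
b(B) = 143 (b(B) = -18 + 161 = 143)
(b(T) + 4843313)/(g - 683904) = (143 + 4843313)/(-1956385 - 683904) = 4843456/(-2640289) = 4843456*(-1/2640289) = -4843456/2640289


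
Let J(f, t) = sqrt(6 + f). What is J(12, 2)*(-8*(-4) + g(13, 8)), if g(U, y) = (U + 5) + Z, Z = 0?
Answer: 150*sqrt(2) ≈ 212.13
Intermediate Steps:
g(U, y) = 5 + U (g(U, y) = (U + 5) + 0 = (5 + U) + 0 = 5 + U)
J(12, 2)*(-8*(-4) + g(13, 8)) = sqrt(6 + 12)*(-8*(-4) + (5 + 13)) = sqrt(18)*(32 + 18) = (3*sqrt(2))*50 = 150*sqrt(2)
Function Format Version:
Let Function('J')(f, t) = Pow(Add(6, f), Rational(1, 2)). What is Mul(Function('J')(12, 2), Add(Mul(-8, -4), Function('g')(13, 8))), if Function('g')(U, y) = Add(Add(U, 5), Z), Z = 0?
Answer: Mul(150, Pow(2, Rational(1, 2))) ≈ 212.13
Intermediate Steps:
Function('g')(U, y) = Add(5, U) (Function('g')(U, y) = Add(Add(U, 5), 0) = Add(Add(5, U), 0) = Add(5, U))
Mul(Function('J')(12, 2), Add(Mul(-8, -4), Function('g')(13, 8))) = Mul(Pow(Add(6, 12), Rational(1, 2)), Add(Mul(-8, -4), Add(5, 13))) = Mul(Pow(18, Rational(1, 2)), Add(32, 18)) = Mul(Mul(3, Pow(2, Rational(1, 2))), 50) = Mul(150, Pow(2, Rational(1, 2)))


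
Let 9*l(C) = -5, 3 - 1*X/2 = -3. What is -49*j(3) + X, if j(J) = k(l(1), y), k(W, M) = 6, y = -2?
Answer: -282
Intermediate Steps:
X = 12 (X = 6 - 2*(-3) = 6 + 6 = 12)
l(C) = -5/9 (l(C) = (⅑)*(-5) = -5/9)
j(J) = 6
-49*j(3) + X = -49*6 + 12 = -294 + 12 = -282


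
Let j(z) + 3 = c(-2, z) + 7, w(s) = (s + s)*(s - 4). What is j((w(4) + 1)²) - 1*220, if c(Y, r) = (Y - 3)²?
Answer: -191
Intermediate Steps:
c(Y, r) = (-3 + Y)²
w(s) = 2*s*(-4 + s) (w(s) = (2*s)*(-4 + s) = 2*s*(-4 + s))
j(z) = 29 (j(z) = -3 + ((-3 - 2)² + 7) = -3 + ((-5)² + 7) = -3 + (25 + 7) = -3 + 32 = 29)
j((w(4) + 1)²) - 1*220 = 29 - 1*220 = 29 - 220 = -191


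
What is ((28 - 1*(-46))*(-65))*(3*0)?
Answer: 0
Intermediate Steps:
((28 - 1*(-46))*(-65))*(3*0) = ((28 + 46)*(-65))*0 = (74*(-65))*0 = -4810*0 = 0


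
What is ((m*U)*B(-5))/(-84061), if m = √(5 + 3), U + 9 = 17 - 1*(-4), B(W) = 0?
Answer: 0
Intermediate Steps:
U = 12 (U = -9 + (17 - 1*(-4)) = -9 + (17 + 4) = -9 + 21 = 12)
m = 2*√2 (m = √8 = 2*√2 ≈ 2.8284)
((m*U)*B(-5))/(-84061) = (((2*√2)*12)*0)/(-84061) = ((24*√2)*0)*(-1/84061) = 0*(-1/84061) = 0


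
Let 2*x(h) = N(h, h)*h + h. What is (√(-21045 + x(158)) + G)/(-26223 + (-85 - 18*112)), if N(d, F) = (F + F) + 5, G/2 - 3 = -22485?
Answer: 11241/7081 - √4393/28324 ≈ 1.5851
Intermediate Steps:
G = -44964 (G = 6 + 2*(-22485) = 6 - 44970 = -44964)
N(d, F) = 5 + 2*F (N(d, F) = 2*F + 5 = 5 + 2*F)
x(h) = h/2 + h*(5 + 2*h)/2 (x(h) = ((5 + 2*h)*h + h)/2 = (h*(5 + 2*h) + h)/2 = (h + h*(5 + 2*h))/2 = h/2 + h*(5 + 2*h)/2)
(√(-21045 + x(158)) + G)/(-26223 + (-85 - 18*112)) = (√(-21045 + 158*(3 + 158)) - 44964)/(-26223 + (-85 - 18*112)) = (√(-21045 + 158*161) - 44964)/(-26223 + (-85 - 2016)) = (√(-21045 + 25438) - 44964)/(-26223 - 2101) = (√4393 - 44964)/(-28324) = (-44964 + √4393)*(-1/28324) = 11241/7081 - √4393/28324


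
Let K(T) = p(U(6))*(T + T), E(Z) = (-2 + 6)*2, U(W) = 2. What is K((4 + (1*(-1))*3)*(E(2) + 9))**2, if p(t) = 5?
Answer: 28900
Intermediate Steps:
E(Z) = 8 (E(Z) = 4*2 = 8)
K(T) = 10*T (K(T) = 5*(T + T) = 5*(2*T) = 10*T)
K((4 + (1*(-1))*3)*(E(2) + 9))**2 = (10*((4 + (1*(-1))*3)*(8 + 9)))**2 = (10*((4 - 1*3)*17))**2 = (10*((4 - 3)*17))**2 = (10*(1*17))**2 = (10*17)**2 = 170**2 = 28900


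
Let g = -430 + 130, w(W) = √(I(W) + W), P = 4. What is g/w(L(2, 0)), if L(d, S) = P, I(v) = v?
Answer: -75*√2 ≈ -106.07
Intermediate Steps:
L(d, S) = 4
w(W) = √2*√W (w(W) = √(W + W) = √(2*W) = √2*√W)
g = -300
g/w(L(2, 0)) = -300*√2/4 = -75*√2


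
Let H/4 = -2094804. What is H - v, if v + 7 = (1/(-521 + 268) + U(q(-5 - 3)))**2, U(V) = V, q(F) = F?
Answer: -536348889506/64009 ≈ -8.3793e+6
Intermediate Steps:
v = 3652562/64009 (v = -7 + (1/(-521 + 268) + (-5 - 3))**2 = -7 + (1/(-253) - 8)**2 = -7 + (-1/253 - 8)**2 = -7 + (-2025/253)**2 = -7 + 4100625/64009 = 3652562/64009 ≈ 57.063)
H = -8379216 (H = 4*(-2094804) = -8379216)
H - v = -8379216 - 1*3652562/64009 = -8379216 - 3652562/64009 = -536348889506/64009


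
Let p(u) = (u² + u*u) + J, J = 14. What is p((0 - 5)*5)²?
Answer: 1597696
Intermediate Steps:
p(u) = 14 + 2*u² (p(u) = (u² + u*u) + 14 = (u² + u²) + 14 = 2*u² + 14 = 14 + 2*u²)
p((0 - 5)*5)² = (14 + 2*((0 - 5)*5)²)² = (14 + 2*(-5*5)²)² = (14 + 2*(-25)²)² = (14 + 2*625)² = (14 + 1250)² = 1264² = 1597696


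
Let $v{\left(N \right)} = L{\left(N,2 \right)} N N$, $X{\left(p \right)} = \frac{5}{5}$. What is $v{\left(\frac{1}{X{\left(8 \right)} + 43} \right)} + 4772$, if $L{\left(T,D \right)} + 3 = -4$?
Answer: $\frac{9238585}{1936} \approx 4772.0$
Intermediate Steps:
$L{\left(T,D \right)} = -7$ ($L{\left(T,D \right)} = -3 - 4 = -7$)
$X{\left(p \right)} = 1$ ($X{\left(p \right)} = 5 \cdot \frac{1}{5} = 1$)
$v{\left(N \right)} = - 7 N^{2}$ ($v{\left(N \right)} = - 7 N N = - 7 N^{2}$)
$v{\left(\frac{1}{X{\left(8 \right)} + 43} \right)} + 4772 = - 7 \left(\frac{1}{1 + 43}\right)^{2} + 4772 = - 7 \left(\frac{1}{44}\right)^{2} + 4772 = - \frac{7}{1936} + 4772 = \frac{9238585}{1936}$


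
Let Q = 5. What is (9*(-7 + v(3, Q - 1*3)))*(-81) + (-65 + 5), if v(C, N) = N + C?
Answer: 1398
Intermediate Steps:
v(C, N) = C + N
(9*(-7 + v(3, Q - 1*3)))*(-81) + (-65 + 5) = (9*(-7 + (3 + (5 - 1*3))))*(-81) + (-65 + 5) = (9*(-7 + (3 + (5 - 3))))*(-81) - 60 = (9*(-7 + (3 + 2)))*(-81) - 60 = (9*(-7 + 5))*(-81) - 60 = (9*(-2))*(-81) - 60 = -18*(-81) - 60 = 1458 - 60 = 1398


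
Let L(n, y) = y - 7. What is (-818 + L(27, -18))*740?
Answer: -623820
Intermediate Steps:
L(n, y) = -7 + y
(-818 + L(27, -18))*740 = (-818 + (-7 - 18))*740 = (-818 - 25)*740 = -843*740 = -623820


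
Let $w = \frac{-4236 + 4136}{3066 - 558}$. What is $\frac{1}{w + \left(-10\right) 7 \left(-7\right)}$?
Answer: $\frac{627}{307205} \approx 0.002041$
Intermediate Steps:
$w = - \frac{25}{627}$ ($w = - \frac{100}{2508} = \left(-100\right) \frac{1}{2508} = - \frac{25}{627} \approx -0.039872$)
$\frac{1}{w + \left(-10\right) 7 \left(-7\right)} = \frac{1}{- \frac{25}{627} + \left(-10\right) 7 \left(-7\right)} = \frac{1}{- \frac{25}{627} - -490} = \frac{1}{- \frac{25}{627} + 490} = \frac{1}{\frac{307205}{627}} = \frac{627}{307205}$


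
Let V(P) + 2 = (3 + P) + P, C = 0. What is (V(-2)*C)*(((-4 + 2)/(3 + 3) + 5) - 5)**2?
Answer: 0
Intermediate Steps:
V(P) = 1 + 2*P (V(P) = -2 + ((3 + P) + P) = -2 + (3 + 2*P) = 1 + 2*P)
(V(-2)*C)*(((-4 + 2)/(3 + 3) + 5) - 5)**2 = ((1 + 2*(-2))*0)*(((-4 + 2)/(3 + 3) + 5) - 5)**2 = ((1 - 4)*0)*((-2/6 + 5) - 5)**2 = (-3*0)*((-2*1/6 + 5) - 5)**2 = 0*((-1/3 + 5) - 5)**2 = 0*(14/3 - 5)**2 = 0*(-1/3)**2 = 0*(1/9) = 0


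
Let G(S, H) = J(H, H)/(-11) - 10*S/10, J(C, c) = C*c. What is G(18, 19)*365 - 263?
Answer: -206928/11 ≈ -18812.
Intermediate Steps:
G(S, H) = -S - H²/11 (G(S, H) = (H*H)/(-11) - 10*S/10 = H²*(-1/11) - S = -H²/11 - S = -S - H²/11)
G(18, 19)*365 - 263 = (-1*18 - 1/11*19²)*365 - 263 = (-18 - 1/11*361)*365 - 263 = (-18 - 361/11)*365 - 263 = -559/11*365 - 263 = -204035/11 - 263 = -206928/11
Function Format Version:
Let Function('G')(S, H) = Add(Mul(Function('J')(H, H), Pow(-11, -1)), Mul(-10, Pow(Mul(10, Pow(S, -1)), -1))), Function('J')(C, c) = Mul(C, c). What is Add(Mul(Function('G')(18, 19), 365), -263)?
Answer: Rational(-206928, 11) ≈ -18812.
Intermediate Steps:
Function('G')(S, H) = Add(Mul(-1, S), Mul(Rational(-1, 11), Pow(H, 2))) (Function('G')(S, H) = Add(Mul(Mul(H, H), Pow(-11, -1)), Mul(-10, Pow(Mul(10, Pow(S, -1)), -1))) = Add(Mul(Pow(H, 2), Rational(-1, 11)), Mul(-10, Mul(Rational(1, 10), S))) = Add(Mul(Rational(-1, 11), Pow(H, 2)), Mul(-1, S)) = Add(Mul(-1, S), Mul(Rational(-1, 11), Pow(H, 2))))
Add(Mul(Function('G')(18, 19), 365), -263) = Add(Mul(Add(Mul(-1, 18), Mul(Rational(-1, 11), Pow(19, 2))), 365), -263) = Add(Mul(Add(-18, Mul(Rational(-1, 11), 361)), 365), -263) = Add(Mul(Add(-18, Rational(-361, 11)), 365), -263) = Add(Mul(Rational(-559, 11), 365), -263) = Add(Rational(-204035, 11), -263) = Rational(-206928, 11)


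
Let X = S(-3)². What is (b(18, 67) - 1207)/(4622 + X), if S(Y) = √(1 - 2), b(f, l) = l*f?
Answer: -1/4621 ≈ -0.00021640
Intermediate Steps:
b(f, l) = f*l
S(Y) = I (S(Y) = √(-1) = I)
X = -1 (X = I² = -1)
(b(18, 67) - 1207)/(4622 + X) = (18*67 - 1207)/(4622 - 1) = (1206 - 1207)/4621 = -1*1/4621 = -1/4621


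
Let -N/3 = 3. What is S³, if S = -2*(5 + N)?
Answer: 512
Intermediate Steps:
N = -9 (N = -3*3 = -9)
S = 8 (S = -2*(5 - 9) = -2*(-4) = 8)
S³ = 8³ = 512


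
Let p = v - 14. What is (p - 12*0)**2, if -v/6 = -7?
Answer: 784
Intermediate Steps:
v = 42 (v = -6*(-7) = 42)
p = 28 (p = 42 - 14 = 28)
(p - 12*0)**2 = (28 - 12*0)**2 = (28 + 0)**2 = 28**2 = 784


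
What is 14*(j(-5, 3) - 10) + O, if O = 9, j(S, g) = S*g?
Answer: -341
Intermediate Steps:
14*(j(-5, 3) - 10) + O = 14*(-5*3 - 10) + 9 = 14*(-15 - 10) + 9 = 14*(-25) + 9 = -350 + 9 = -341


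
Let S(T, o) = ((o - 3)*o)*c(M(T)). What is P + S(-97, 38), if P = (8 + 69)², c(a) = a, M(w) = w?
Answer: -123081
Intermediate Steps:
P = 5929 (P = 77² = 5929)
S(T, o) = T*o*(-3 + o) (S(T, o) = ((o - 3)*o)*T = ((-3 + o)*o)*T = (o*(-3 + o))*T = T*o*(-3 + o))
P + S(-97, 38) = 5929 - 97*38*(-3 + 38) = 5929 - 97*38*35 = 5929 - 129010 = -123081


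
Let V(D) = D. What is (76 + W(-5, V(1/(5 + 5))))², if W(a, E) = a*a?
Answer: 10201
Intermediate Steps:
W(a, E) = a²
(76 + W(-5, V(1/(5 + 5))))² = (76 + (-5)²)² = (76 + 25)² = 101² = 10201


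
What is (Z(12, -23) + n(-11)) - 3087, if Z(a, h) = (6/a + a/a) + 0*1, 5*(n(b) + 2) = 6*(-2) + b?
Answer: -30921/10 ≈ -3092.1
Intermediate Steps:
n(b) = -22/5 + b/5 (n(b) = -2 + (6*(-2) + b)/5 = -2 + (-12 + b)/5 = -2 + (-12/5 + b/5) = -22/5 + b/5)
Z(a, h) = 1 + 6/a (Z(a, h) = (6/a + 1) + 0 = (1 + 6/a) + 0 = 1 + 6/a)
(Z(12, -23) + n(-11)) - 3087 = ((6 + 12)/12 + (-22/5 + (⅕)*(-11))) - 3087 = ((1/12)*18 + (-22/5 - 11/5)) - 3087 = (3/2 - 33/5) - 3087 = -51/10 - 3087 = -30921/10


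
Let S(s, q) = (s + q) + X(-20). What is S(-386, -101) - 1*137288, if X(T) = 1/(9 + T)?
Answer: -1515526/11 ≈ -1.3778e+5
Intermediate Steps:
S(s, q) = -1/11 + q + s (S(s, q) = (s + q) + 1/(9 - 20) = (q + s) + 1/(-11) = (q + s) - 1/11 = -1/11 + q + s)
S(-386, -101) - 1*137288 = (-1/11 - 101 - 386) - 1*137288 = -5358/11 - 137288 = -1515526/11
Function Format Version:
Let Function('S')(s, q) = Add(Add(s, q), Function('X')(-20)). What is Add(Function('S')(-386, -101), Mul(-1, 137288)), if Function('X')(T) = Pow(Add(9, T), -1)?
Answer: Rational(-1515526, 11) ≈ -1.3778e+5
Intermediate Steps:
Function('S')(s, q) = Add(Rational(-1, 11), q, s) (Function('S')(s, q) = Add(Add(s, q), Pow(Add(9, -20), -1)) = Add(Add(q, s), Pow(-11, -1)) = Add(Add(q, s), Rational(-1, 11)) = Add(Rational(-1, 11), q, s))
Add(Function('S')(-386, -101), Mul(-1, 137288)) = Add(Add(Rational(-1, 11), -101, -386), Mul(-1, 137288)) = Add(Rational(-5358, 11), -137288) = Rational(-1515526, 11)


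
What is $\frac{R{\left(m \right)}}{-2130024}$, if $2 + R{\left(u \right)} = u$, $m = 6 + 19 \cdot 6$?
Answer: $- \frac{59}{1065012} \approx -5.5398 \cdot 10^{-5}$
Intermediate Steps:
$m = 120$ ($m = 6 + 114 = 120$)
$R{\left(u \right)} = -2 + u$
$\frac{R{\left(m \right)}}{-2130024} = \frac{-2 + 120}{-2130024} = 118 \left(- \frac{1}{2130024}\right) = - \frac{59}{1065012}$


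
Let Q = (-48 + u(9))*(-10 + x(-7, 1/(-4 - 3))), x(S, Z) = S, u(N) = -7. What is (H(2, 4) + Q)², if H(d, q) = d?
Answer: 877969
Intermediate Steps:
Q = 935 (Q = (-48 - 7)*(-10 - 7) = -55*(-17) = 935)
(H(2, 4) + Q)² = (2 + 935)² = 937² = 877969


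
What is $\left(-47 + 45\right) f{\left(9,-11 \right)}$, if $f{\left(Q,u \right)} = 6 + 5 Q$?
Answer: $-102$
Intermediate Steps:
$\left(-47 + 45\right) f{\left(9,-11 \right)} = \left(-47 + 45\right) \left(6 + 5 \cdot 9\right) = - 2 \left(6 + 45\right) = \left(-2\right) 51 = -102$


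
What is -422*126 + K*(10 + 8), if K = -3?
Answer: -53226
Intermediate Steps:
-422*126 + K*(10 + 8) = -422*126 - 3*(10 + 8) = -53172 - 3*18 = -53172 - 54 = -53226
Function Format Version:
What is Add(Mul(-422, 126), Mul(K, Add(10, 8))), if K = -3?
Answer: -53226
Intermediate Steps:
Add(Mul(-422, 126), Mul(K, Add(10, 8))) = Add(Mul(-422, 126), Mul(-3, Add(10, 8))) = Add(-53172, Mul(-3, 18)) = Add(-53172, -54) = -53226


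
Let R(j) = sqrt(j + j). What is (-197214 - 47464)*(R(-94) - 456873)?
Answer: 111786771894 - 489356*I*sqrt(47) ≈ 1.1179e+11 - 3.3549e+6*I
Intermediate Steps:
R(j) = sqrt(2)*sqrt(j) (R(j) = sqrt(2*j) = sqrt(2)*sqrt(j))
(-197214 - 47464)*(R(-94) - 456873) = (-197214 - 47464)*(sqrt(2)*sqrt(-94) - 456873) = -244678*(sqrt(2)*(I*sqrt(94)) - 456873) = -244678*(2*I*sqrt(47) - 456873) = -244678*(-456873 + 2*I*sqrt(47)) = 111786771894 - 489356*I*sqrt(47)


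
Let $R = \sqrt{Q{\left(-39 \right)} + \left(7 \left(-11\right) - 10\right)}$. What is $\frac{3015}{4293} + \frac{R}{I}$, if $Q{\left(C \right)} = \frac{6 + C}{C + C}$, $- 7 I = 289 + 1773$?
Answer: $\frac{335}{477} - \frac{7 i \sqrt{58526}}{53612} \approx 0.70231 - 0.031587 i$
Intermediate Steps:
$I = - \frac{2062}{7}$ ($I = - \frac{289 + 1773}{7} = \left(- \frac{1}{7}\right) 2062 = - \frac{2062}{7} \approx -294.57$)
$Q{\left(C \right)} = \frac{6 + C}{2 C}$
$R = \frac{i \sqrt{58526}}{26}$ ($R = \sqrt{\frac{6 - 39}{2 \left(-39\right)} + \left(7 \left(-11\right) - 10\right)} = \sqrt{\frac{1}{2} \left(- \frac{1}{39}\right) \left(-33\right) - 87} = \sqrt{\frac{11}{26} - 87} = \sqrt{- \frac{2251}{26}} = \frac{i \sqrt{58526}}{26} \approx 9.3047 i$)
$\frac{3015}{4293} + \frac{R}{I} = \frac{3015}{4293} + \frac{\frac{1}{26} i \sqrt{58526}}{- \frac{2062}{7}} = 3015 \cdot \frac{1}{4293} + \frac{i \sqrt{58526}}{26} \left(- \frac{7}{2062}\right) = \frac{335}{477} - \frac{7 i \sqrt{58526}}{53612}$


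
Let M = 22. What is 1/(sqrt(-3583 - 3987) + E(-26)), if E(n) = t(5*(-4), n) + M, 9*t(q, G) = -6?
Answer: 96/36113 - 9*I*sqrt(7570)/72226 ≈ 0.0026583 - 0.010842*I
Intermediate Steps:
t(q, G) = -2/3 (t(q, G) = (1/9)*(-6) = -2/3)
E(n) = 64/3 (E(n) = -2/3 + 22 = 64/3)
1/(sqrt(-3583 - 3987) + E(-26)) = 1/(sqrt(-3583 - 3987) + 64/3) = 1/(sqrt(-7570) + 64/3) = 1/(I*sqrt(7570) + 64/3) = 1/(64/3 + I*sqrt(7570))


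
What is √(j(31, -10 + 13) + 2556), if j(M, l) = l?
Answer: √2559 ≈ 50.587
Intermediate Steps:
√(j(31, -10 + 13) + 2556) = √((-10 + 13) + 2556) = √(3 + 2556) = √2559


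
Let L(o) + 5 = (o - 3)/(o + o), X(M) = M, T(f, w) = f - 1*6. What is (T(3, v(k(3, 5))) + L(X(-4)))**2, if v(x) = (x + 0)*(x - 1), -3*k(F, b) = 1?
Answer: 3249/64 ≈ 50.766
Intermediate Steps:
k(F, b) = -1/3 (k(F, b) = -1/3*1 = -1/3)
v(x) = x*(-1 + x)
T(f, w) = -6 + f (T(f, w) = f - 6 = -6 + f)
L(o) = -5 + (-3 + o)/(2*o) (L(o) = -5 + (o - 3)/(o + o) = -5 + (-3 + o)/((2*o)) = -5 + (-3 + o)*(1/(2*o)) = -5 + (-3 + o)/(2*o))
(T(3, v(k(3, 5))) + L(X(-4)))**2 = ((-6 + 3) + (3/2)*(-1 - 3*(-4))/(-4))**2 = (-3 + (3/2)*(-1/4)*(-1 + 12))**2 = (-3 + (3/2)*(-1/4)*11)**2 = (-3 - 33/8)**2 = (-57/8)**2 = 3249/64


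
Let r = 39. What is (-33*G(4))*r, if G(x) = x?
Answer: -5148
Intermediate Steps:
(-33*G(4))*r = -33*4*39 = -132*39 = -5148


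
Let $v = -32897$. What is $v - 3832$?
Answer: $-36729$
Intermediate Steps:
$v - 3832 = -32897 - 3832 = -36729$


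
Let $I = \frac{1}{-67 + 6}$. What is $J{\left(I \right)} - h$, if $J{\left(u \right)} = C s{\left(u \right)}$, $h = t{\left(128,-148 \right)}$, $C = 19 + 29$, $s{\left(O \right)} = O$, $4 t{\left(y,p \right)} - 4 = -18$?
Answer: $\frac{331}{122} \approx 2.7131$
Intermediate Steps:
$I = - \frac{1}{61}$ ($I = \frac{1}{-61} = - \frac{1}{61} \approx -0.016393$)
$t{\left(y,p \right)} = - \frac{7}{2}$ ($t{\left(y,p \right)} = 1 + \frac{1}{4} \left(-18\right) = 1 - \frac{9}{2} = - \frac{7}{2}$)
$C = 48$
$h = - \frac{7}{2} \approx -3.5$
$J{\left(u \right)} = 48 u$
$J{\left(I \right)} - h = 48 \left(- \frac{1}{61}\right) - - \frac{7}{2} = - \frac{48}{61} + \frac{7}{2} = \frac{331}{122}$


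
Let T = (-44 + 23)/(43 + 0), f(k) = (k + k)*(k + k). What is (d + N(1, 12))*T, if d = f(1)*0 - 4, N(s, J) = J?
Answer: -168/43 ≈ -3.9070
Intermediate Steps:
f(k) = 4*k² (f(k) = (2*k)*(2*k) = 4*k²)
d = -4 (d = (4*1²)*0 - 4 = (4*1)*0 - 4 = 4*0 - 4 = 0 - 4 = -4)
T = -21/43 ≈ -0.48837
(d + N(1, 12))*T = (-4 + 12)*(-21/43) = 8*(-21/43) = -168/43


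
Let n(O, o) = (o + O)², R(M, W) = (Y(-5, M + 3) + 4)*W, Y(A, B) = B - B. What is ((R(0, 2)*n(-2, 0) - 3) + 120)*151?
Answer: 22499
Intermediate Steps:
Y(A, B) = 0
R(M, W) = 4*W (R(M, W) = (0 + 4)*W = 4*W)
n(O, o) = (O + o)²
((R(0, 2)*n(-2, 0) - 3) + 120)*151 = (((4*2)*(-2 + 0)² - 3) + 120)*151 = ((8*(-2)² - 3) + 120)*151 = ((8*4 - 3) + 120)*151 = ((32 - 3) + 120)*151 = (29 + 120)*151 = 149*151 = 22499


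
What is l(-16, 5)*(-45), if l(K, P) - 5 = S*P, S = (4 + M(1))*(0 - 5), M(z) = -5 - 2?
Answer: -3600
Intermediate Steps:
M(z) = -7
S = 15 (S = (4 - 7)*(0 - 5) = -3*(-5) = 15)
l(K, P) = 5 + 15*P
l(-16, 5)*(-45) = (5 + 15*5)*(-45) = (5 + 75)*(-45) = 80*(-45) = -3600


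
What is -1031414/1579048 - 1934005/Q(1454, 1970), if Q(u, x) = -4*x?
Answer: 76143979623/311072456 ≈ 244.78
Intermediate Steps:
-1031414/1579048 - 1934005/Q(1454, 1970) = -1031414/1579048 - 1934005/((-4*1970)) = -1031414*1/1579048 - 1934005/(-7880) = -515707/789524 - 1934005*(-1/7880) = -515707/789524 + 386801/1576 = 76143979623/311072456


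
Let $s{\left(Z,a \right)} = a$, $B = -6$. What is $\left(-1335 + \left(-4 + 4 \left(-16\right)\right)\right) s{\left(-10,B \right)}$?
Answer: $8418$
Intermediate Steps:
$\left(-1335 + \left(-4 + 4 \left(-16\right)\right)\right) s{\left(-10,B \right)} = \left(-1335 + \left(-4 + 4 \left(-16\right)\right)\right) \left(-6\right) = \left(-1335 - 68\right) \left(-6\right) = \left(-1403\right) \left(-6\right) = 8418$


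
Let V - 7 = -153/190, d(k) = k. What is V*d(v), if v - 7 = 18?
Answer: 5885/38 ≈ 154.87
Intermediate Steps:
v = 25 (v = 7 + 18 = 25)
V = 1177/190 (V = 7 - 153/190 = 1177/190 ≈ 6.1947)
V*d(v) = (1177/190)*25 = 5885/38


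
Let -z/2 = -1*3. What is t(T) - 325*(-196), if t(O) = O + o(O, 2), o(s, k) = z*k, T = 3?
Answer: 63715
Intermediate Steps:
z = 6 (z = -(-2)*3 = -2*(-3) = 6)
o(s, k) = 6*k
t(O) = 12 + O (t(O) = O + 6*2 = O + 12 = 12 + O)
t(T) - 325*(-196) = (12 + 3) - 325*(-196) = 15 + 63700 = 63715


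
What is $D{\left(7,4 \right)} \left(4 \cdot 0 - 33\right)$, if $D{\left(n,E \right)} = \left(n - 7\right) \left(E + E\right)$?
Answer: $0$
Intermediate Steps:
$D{\left(n,E \right)} = 2 E \left(-7 + n\right)$ ($D{\left(n,E \right)} = \left(-7 + n\right) 2 E = 2 E \left(-7 + n\right)$)
$D{\left(7,4 \right)} \left(4 \cdot 0 - 33\right) = 2 \cdot 4 \left(-7 + 7\right) \left(4 \cdot 0 - 33\right) = 2 \cdot 4 \cdot 0 \left(0 - 33\right) = 0 \left(-33\right) = 0$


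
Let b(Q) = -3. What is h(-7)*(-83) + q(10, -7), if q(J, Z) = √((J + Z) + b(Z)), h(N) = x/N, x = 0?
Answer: 0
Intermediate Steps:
h(N) = 0 (h(N) = 0/N = 0)
q(J, Z) = √(-3 + J + Z) (q(J, Z) = √((J + Z) - 3) = √(-3 + J + Z))
h(-7)*(-83) + q(10, -7) = 0*(-83) + √(-3 + 10 - 7) = 0 + √0 = 0 + 0 = 0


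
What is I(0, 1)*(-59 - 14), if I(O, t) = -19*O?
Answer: 0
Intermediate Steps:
I(0, 1)*(-59 - 14) = (-19*0)*(-59 - 14) = 0*(-73) = 0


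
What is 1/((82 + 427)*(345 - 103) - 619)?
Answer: 1/122559 ≈ 8.1593e-6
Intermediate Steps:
1/((82 + 427)*(345 - 103) - 619) = 1/(509*242 - 619) = 1/(123178 - 619) = 1/122559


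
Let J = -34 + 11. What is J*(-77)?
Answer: 1771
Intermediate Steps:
J = -23
J*(-77) = -23*(-77) = 1771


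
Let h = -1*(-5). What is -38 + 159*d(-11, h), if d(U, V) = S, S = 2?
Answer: 280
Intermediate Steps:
h = 5
d(U, V) = 2
-38 + 159*d(-11, h) = -38 + 159*2 = -38 + 318 = 280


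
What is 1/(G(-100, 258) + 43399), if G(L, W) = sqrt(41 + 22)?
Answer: 43399/1883473138 - 3*sqrt(7)/1883473138 ≈ 2.3038e-5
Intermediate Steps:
G(L, W) = 3*sqrt(7) (G(L, W) = sqrt(63) = 3*sqrt(7))
1/(G(-100, 258) + 43399) = 1/(3*sqrt(7) + 43399) = 1/(43399 + 3*sqrt(7))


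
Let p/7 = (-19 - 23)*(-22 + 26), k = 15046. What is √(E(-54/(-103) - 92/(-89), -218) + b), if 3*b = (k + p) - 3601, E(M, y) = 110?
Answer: √3533 ≈ 59.439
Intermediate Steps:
p = -1176 (p = 7*((-19 - 23)*(-22 + 26)) = 7*(-42*4) = 7*(-168) = -1176)
b = 3423 (b = ((15046 - 1176) - 3601)/3 = (13870 - 3601)/3 = (⅓)*10269 = 3423)
√(E(-54/(-103) - 92/(-89), -218) + b) = √(110 + 3423) = √3533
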